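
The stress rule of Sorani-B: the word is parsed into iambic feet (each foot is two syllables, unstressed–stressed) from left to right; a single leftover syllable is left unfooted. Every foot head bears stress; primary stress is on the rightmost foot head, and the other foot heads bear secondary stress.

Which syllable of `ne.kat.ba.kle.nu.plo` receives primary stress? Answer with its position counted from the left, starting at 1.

6

Parse left to right into iambic (σˈσ) feet: (ne.ˈkat) (ba.ˈkle) (nu.ˈplo).
Foot heads (stressed positions): 2, 4, 6.
End Rule Rightmost: primary stress on the rightmost head = syllable 6.
Primary stress: syllable 6 → ne.kat.ba.kle.nu.ˈplo.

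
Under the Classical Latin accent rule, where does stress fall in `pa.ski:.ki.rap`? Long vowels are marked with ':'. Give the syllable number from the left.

Classical Latin: stress the penult if heavy (long vowel or closed), else the antepenult.
Weights: 2 ski: H, 3 ki L, 4 rap H.
The penult (syllable 3, ki) is light, so stress falls on the antepenult (syllable 2, ski:).
Stress on syllable 2: pa.ˈski:.ki.rap.

2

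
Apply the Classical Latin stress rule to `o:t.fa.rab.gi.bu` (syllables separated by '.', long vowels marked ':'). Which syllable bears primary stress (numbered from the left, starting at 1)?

3

Classical Latin: stress the penult if heavy (long vowel or closed), else the antepenult.
Weights: 3 rab H, 4 gi L, 5 bu L.
The penult (syllable 4, gi) is light, so stress falls on the antepenult (syllable 3, rab).
Stress on syllable 3: o:t.fa.ˈrab.gi.bu.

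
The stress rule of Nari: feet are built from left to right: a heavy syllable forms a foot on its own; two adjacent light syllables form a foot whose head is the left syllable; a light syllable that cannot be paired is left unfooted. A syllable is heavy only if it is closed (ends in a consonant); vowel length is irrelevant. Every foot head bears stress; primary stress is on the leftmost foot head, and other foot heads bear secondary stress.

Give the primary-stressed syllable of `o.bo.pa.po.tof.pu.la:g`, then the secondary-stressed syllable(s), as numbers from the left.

Weights: 1 o L, 2 bo L, 3 pa L, 4 po L, 5 tof H, 6 pu L, 7 la:g H.
Parse left to right (heavy = foot alone; LL = one foot; stranded L unfooted): (ˈo.bo) (ˈpa.po) (ˈtof) pu (ˈla:g).
Foot heads: 1, 3, 5, 7.
Primary stress on the leftmost head = syllable 1.
Secondary stress on 3, 5, 7: ˈo.bo.ˌpa.po.ˌtof.pu.ˌla:g.

primary 1, secondary 3, 5, 7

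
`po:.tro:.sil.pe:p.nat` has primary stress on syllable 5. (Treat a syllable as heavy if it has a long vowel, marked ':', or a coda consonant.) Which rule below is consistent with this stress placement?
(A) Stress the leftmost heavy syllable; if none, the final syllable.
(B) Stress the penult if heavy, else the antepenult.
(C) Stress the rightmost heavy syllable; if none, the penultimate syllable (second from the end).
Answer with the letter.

Rule A → syllable 1 (observed: 5).
Rule B → syllable 4 (observed: 5).
Rule C → syllable 5 ✓.

C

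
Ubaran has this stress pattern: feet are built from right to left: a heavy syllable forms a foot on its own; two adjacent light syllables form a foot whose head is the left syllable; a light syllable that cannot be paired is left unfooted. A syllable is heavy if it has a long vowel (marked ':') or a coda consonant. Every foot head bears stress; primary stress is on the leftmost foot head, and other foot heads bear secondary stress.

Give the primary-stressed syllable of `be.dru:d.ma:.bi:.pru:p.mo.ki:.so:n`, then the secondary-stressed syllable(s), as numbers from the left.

Weights: 1 be L, 2 dru:d H, 3 ma: H, 4 bi: H, 5 pru:p H, 6 mo L, 7 ki: H, 8 so:n H.
Parse right to left (heavy = foot alone; LL = one foot; stranded L unfooted): be (ˈdru:d) (ˈma:) (ˈbi:) (ˈpru:p) mo (ˈki:) (ˈso:n).
Foot heads: 2, 3, 4, 5, 7, 8.
Primary stress on the leftmost head = syllable 2.
Secondary stress on 3, 4, 5, 7, 8: be.ˈdru:d.ˌma:.ˌbi:.ˌpru:p.mo.ˌki:.ˌso:n.

primary 2, secondary 3, 4, 5, 7, 8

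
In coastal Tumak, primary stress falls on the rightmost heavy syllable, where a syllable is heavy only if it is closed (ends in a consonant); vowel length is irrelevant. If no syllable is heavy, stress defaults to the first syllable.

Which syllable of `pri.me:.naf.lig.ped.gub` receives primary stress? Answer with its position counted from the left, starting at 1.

Weights: 1 pri L, 2 me: L, 3 naf H, 4 lig H, 5 ped H, 6 gub H.
Heavy syllables in the domain: 3, 4, 5, 6. The rightmost is syllable 6 (gub).
Primary stress: syllable 6 → pri.me:.naf.lig.ped.ˈgub.

6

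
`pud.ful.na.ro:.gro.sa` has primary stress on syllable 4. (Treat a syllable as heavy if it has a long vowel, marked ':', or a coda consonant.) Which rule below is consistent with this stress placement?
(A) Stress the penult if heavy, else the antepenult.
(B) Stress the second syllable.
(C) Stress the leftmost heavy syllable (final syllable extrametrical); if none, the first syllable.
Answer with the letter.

A

Rule A → syllable 4 ✓.
Rule B → syllable 2 (observed: 4).
Rule C → syllable 1 (observed: 4).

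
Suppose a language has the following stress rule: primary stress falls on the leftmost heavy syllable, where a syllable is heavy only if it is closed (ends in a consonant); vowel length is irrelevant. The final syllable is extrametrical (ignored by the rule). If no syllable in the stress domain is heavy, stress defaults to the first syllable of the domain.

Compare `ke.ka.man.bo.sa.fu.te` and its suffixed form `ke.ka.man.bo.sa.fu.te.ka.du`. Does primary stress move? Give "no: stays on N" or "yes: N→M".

Base `ke.ka.man.bo.sa.fu.te` (7 syllables):
  The final syllable (7, te) is extrametrical; the stress domain is syllables 1–6.
  Weights: 1 ke L, 2 ka L, 3 man H, 4 bo L, 5 sa L, 6 fu L.
  Heavy syllables in the domain: 3. The leftmost is syllable 3 (man).
  → primary stress on syllable 3.
Suffixed `ke.ka.man.bo.sa.fu.te.ka.du` (9 syllables):
  The final syllable (9, du) is extrametrical; the stress domain is syllables 1–8.
  Weights: 1 ke L, 2 ka L, 3 man H, 4 bo L, 5 sa L, 6 fu L, 7 te L, 8 ka L.
  Heavy syllables in the domain: 3. The leftmost is syllable 3 (man).
  → primary stress on syllable 3.

no: stays on 3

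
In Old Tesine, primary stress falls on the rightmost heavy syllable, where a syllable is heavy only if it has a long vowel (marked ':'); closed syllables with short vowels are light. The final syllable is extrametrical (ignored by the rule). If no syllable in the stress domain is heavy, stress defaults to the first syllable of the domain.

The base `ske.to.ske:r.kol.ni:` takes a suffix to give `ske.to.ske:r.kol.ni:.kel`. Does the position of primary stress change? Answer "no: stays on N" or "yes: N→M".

Base `ske.to.ske:r.kol.ni:` (5 syllables):
  The final syllable (5, ni:) is extrametrical; the stress domain is syllables 1–4.
  Weights: 1 ske L, 2 to L, 3 ske:r H, 4 kol L.
  Heavy syllables in the domain: 3. The rightmost is syllable 3 (ske:r).
  → primary stress on syllable 3.
Suffixed `ske.to.ske:r.kol.ni:.kel` (6 syllables):
  The final syllable (6, kel) is extrametrical; the stress domain is syllables 1–5.
  Weights: 1 ske L, 2 to L, 3 ske:r H, 4 kol L, 5 ni: H.
  Heavy syllables in the domain: 3, 5. The rightmost is syllable 5 (ni:).
  → primary stress on syllable 5.

yes: 3→5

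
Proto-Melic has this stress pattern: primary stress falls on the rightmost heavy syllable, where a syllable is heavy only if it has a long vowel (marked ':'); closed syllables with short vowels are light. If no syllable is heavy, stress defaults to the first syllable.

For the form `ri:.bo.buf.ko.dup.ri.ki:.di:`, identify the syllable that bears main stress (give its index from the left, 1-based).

8

Weights: 1 ri: H, 2 bo L, 3 buf L, 4 ko L, 5 dup L, 6 ri L, 7 ki: H, 8 di: H.
Heavy syllables in the domain: 1, 7, 8. The rightmost is syllable 8 (di:).
Primary stress: syllable 8 → ri:.bo.buf.ko.dup.ri.ki:.ˈdi:.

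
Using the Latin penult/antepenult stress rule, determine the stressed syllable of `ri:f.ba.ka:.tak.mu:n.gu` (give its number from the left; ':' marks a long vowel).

Classical Latin: stress the penult if heavy (long vowel or closed), else the antepenult.
Weights: 4 tak H, 5 mu:n H, 6 gu L.
The penult (syllable 5, mu:n) is heavy, so it takes stress.
Stress on syllable 5: ri:f.ba.ka:.tak.ˈmu:n.gu.

5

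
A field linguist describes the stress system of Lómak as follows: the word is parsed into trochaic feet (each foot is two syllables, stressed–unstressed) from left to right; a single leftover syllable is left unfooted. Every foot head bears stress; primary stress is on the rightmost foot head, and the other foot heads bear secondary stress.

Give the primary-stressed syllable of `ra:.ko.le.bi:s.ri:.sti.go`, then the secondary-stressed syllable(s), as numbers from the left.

primary 5, secondary 1, 3

Parse left to right into trochaic (ˈσσ) feet: (ˈra:.ko) (ˈle.bi:s) (ˈri:.sti) go. Syllable 7 is left unfooted.
Foot heads (stressed positions): 1, 3, 5.
End Rule Rightmost: primary stress on the rightmost head = syllable 5.
Secondary stress on 1, 3: ˌra:.ko.ˌle.bi:s.ˈri:.sti.go.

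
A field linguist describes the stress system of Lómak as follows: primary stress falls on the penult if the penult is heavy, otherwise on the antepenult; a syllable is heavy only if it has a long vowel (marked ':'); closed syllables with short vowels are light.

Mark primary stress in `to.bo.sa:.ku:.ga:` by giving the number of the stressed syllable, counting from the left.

4

Weights: 3 sa: H, 4 ku: H, 5 ga: H.
The penult (syllable 4, ku:) is heavy, so it takes stress.
Primary stress: syllable 4 → to.bo.sa:.ˈku:.ga:.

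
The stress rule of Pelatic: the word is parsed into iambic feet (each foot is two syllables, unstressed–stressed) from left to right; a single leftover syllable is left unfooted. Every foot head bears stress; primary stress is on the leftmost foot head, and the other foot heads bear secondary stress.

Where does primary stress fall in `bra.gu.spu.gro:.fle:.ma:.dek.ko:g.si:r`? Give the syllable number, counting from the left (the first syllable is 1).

2

Parse left to right into iambic (σˈσ) feet: (bra.ˈgu) (spu.ˈgro:) (fle:.ˈma:) (dek.ˈko:g) si:r. Syllable 9 is left unfooted.
Foot heads (stressed positions): 2, 4, 6, 8.
End Rule Leftmost: primary stress on the leftmost head = syllable 2.
Primary stress: syllable 2 → bra.ˈgu.spu.gro:.fle:.ma:.dek.ko:g.si:r.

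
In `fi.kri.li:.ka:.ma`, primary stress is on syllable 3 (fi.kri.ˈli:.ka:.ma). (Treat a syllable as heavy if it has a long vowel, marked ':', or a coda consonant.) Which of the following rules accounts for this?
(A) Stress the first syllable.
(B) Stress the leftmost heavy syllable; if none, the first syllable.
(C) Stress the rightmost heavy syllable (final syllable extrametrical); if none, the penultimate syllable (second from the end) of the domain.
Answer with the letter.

B

Rule A → syllable 1 (observed: 3).
Rule B → syllable 3 ✓.
Rule C → syllable 4 (observed: 3).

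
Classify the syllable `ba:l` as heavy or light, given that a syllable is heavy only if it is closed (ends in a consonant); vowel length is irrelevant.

`ba:l`: long vowel, closed (coda /l/). Closed (coda /l/) → heavy.

heavy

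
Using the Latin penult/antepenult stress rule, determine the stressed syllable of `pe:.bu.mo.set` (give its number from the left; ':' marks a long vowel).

2

Classical Latin: stress the penult if heavy (long vowel or closed), else the antepenult.
Weights: 2 bu L, 3 mo L, 4 set H.
The penult (syllable 3, mo) is light, so stress falls on the antepenult (syllable 2, bu).
Stress on syllable 2: pe:.ˈbu.mo.set.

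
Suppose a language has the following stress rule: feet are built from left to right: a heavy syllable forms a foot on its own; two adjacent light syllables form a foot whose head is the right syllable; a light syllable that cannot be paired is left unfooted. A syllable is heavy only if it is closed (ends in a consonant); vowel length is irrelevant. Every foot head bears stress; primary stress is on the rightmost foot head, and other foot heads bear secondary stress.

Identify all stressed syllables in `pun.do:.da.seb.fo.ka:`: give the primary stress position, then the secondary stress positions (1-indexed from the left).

primary 6, secondary 1, 3, 4

Weights: 1 pun H, 2 do: L, 3 da L, 4 seb H, 5 fo L, 6 ka: L.
Parse left to right (heavy = foot alone; LL = one foot; stranded L unfooted): (ˈpun) (do:.ˈda) (ˈseb) (fo.ˈka:).
Foot heads: 1, 3, 4, 6.
Primary stress on the rightmost head = syllable 6.
Secondary stress on 1, 3, 4: ˌpun.do:.ˌda.ˌseb.fo.ˈka:.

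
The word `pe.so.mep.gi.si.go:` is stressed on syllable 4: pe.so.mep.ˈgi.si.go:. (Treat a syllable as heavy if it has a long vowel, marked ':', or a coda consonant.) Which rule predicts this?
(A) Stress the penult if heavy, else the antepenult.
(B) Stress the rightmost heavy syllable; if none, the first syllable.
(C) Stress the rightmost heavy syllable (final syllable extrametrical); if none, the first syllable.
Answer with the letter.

Rule A → syllable 4 ✓.
Rule B → syllable 6 (observed: 4).
Rule C → syllable 3 (observed: 4).

A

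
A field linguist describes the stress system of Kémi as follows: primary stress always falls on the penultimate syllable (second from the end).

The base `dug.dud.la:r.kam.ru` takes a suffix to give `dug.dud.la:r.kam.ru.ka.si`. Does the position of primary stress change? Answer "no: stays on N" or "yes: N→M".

Base `dug.dud.la:r.kam.ru` (5 syllables):
  The word has 5 syllables; the penultimate syllable (second from the end) is syllable 4 (kam).
  → primary stress on syllable 4.
Suffixed `dug.dud.la:r.kam.ru.ka.si` (7 syllables):
  The word has 7 syllables; the penultimate syllable (second from the end) is syllable 6 (ka).
  → primary stress on syllable 6.

yes: 4→6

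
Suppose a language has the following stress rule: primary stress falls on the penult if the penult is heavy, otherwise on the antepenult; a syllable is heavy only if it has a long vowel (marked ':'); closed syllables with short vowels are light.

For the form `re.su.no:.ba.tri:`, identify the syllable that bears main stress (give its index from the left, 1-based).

Weights: 3 no: H, 4 ba L, 5 tri: H.
The penult (syllable 4, ba) is light, so stress falls on the antepenult (syllable 3, no:).
Primary stress: syllable 3 → re.su.ˈno:.ba.tri:.

3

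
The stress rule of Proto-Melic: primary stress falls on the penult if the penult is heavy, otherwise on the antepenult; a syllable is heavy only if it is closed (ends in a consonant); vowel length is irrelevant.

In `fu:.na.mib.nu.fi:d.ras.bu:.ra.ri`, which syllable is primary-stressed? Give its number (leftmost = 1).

7

Weights: 7 bu: L, 8 ra L, 9 ri L.
The penult (syllable 8, ra) is light, so stress falls on the antepenult (syllable 7, bu:).
Primary stress: syllable 7 → fu:.na.mib.nu.fi:d.ras.ˈbu:.ra.ri.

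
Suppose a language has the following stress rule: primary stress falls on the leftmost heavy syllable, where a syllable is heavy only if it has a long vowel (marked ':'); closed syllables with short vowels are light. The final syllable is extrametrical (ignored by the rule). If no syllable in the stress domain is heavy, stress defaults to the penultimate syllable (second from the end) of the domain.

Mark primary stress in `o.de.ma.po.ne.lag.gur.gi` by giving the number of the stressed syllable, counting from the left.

6

The final syllable (8, gi) is extrametrical; the stress domain is syllables 1–7.
Weights: 1 o L, 2 de L, 3 ma L, 4 po L, 5 ne L, 6 lag L, 7 gur L.
No heavy syllable in the domain; default to the penultimate syllable (second from the end) of the domain = syllable 6.
Primary stress: syllable 6 → o.de.ma.po.ne.ˈlag.gur.gi.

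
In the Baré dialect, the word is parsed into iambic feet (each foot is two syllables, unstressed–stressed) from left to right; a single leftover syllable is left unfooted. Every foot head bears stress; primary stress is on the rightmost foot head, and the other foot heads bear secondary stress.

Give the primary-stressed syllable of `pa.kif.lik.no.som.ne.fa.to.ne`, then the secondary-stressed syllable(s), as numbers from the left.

Parse left to right into iambic (σˈσ) feet: (pa.ˈkif) (lik.ˈno) (som.ˈne) (fa.ˈto) ne. Syllable 9 is left unfooted.
Foot heads (stressed positions): 2, 4, 6, 8.
End Rule Rightmost: primary stress on the rightmost head = syllable 8.
Secondary stress on 2, 4, 6: pa.ˌkif.lik.ˌno.som.ˌne.fa.ˈto.ne.

primary 8, secondary 2, 4, 6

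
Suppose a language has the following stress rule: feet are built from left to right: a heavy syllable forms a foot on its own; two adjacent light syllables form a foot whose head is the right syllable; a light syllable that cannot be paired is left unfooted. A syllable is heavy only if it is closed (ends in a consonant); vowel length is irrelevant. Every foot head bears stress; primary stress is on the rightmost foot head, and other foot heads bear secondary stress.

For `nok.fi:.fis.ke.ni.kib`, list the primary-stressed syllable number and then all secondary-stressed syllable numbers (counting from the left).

Weights: 1 nok H, 2 fi: L, 3 fis H, 4 ke L, 5 ni L, 6 kib H.
Parse left to right (heavy = foot alone; LL = one foot; stranded L unfooted): (ˈnok) fi: (ˈfis) (ke.ˈni) (ˈkib).
Foot heads: 1, 3, 5, 6.
Primary stress on the rightmost head = syllable 6.
Secondary stress on 1, 3, 5: ˌnok.fi:.ˌfis.ke.ˌni.ˈkib.

primary 6, secondary 1, 3, 5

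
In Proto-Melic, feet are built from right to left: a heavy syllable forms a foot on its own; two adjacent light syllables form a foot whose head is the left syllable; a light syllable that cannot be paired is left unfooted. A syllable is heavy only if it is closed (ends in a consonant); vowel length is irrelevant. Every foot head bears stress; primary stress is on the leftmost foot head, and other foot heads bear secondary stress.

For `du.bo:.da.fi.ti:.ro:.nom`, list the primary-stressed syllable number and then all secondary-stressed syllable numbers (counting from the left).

primary 1, secondary 3, 5, 7

Weights: 1 du L, 2 bo: L, 3 da L, 4 fi L, 5 ti: L, 6 ro: L, 7 nom H.
Parse right to left (heavy = foot alone; LL = one foot; stranded L unfooted): (ˈdu.bo:) (ˈda.fi) (ˈti:.ro:) (ˈnom).
Foot heads: 1, 3, 5, 7.
Primary stress on the leftmost head = syllable 1.
Secondary stress on 3, 5, 7: ˈdu.bo:.ˌda.fi.ˌti:.ro:.ˌnom.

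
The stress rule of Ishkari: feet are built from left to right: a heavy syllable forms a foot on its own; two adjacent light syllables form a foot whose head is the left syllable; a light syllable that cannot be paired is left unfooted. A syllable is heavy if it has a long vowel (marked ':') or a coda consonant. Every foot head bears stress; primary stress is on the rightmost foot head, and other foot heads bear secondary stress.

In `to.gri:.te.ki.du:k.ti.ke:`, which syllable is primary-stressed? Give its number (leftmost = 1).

7

Weights: 1 to L, 2 gri: H, 3 te L, 4 ki L, 5 du:k H, 6 ti L, 7 ke: H.
Parse left to right (heavy = foot alone; LL = one foot; stranded L unfooted): to (ˈgri:) (ˈte.ki) (ˈdu:k) ti (ˈke:).
Foot heads: 2, 3, 5, 7.
Primary stress on the rightmost head = syllable 7.
Primary stress: syllable 7 → to.gri:.te.ki.du:k.ti.ˈke:.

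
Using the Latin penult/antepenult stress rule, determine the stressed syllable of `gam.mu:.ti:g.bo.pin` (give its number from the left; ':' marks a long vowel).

3

Classical Latin: stress the penult if heavy (long vowel or closed), else the antepenult.
Weights: 3 ti:g H, 4 bo L, 5 pin H.
The penult (syllable 4, bo) is light, so stress falls on the antepenult (syllable 3, ti:g).
Stress on syllable 3: gam.mu:.ˈti:g.bo.pin.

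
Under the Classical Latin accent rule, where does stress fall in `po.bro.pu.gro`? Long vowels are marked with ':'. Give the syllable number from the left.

2

Classical Latin: stress the penult if heavy (long vowel or closed), else the antepenult.
Weights: 2 bro L, 3 pu L, 4 gro L.
The penult (syllable 3, pu) is light, so stress falls on the antepenult (syllable 2, bro).
Stress on syllable 2: po.ˈbro.pu.gro.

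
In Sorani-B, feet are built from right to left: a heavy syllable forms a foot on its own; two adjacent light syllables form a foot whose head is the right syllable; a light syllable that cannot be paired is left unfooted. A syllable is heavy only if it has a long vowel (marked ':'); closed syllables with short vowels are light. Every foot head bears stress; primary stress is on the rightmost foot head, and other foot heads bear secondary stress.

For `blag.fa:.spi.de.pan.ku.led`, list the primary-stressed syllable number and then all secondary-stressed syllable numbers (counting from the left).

Weights: 1 blag L, 2 fa: H, 3 spi L, 4 de L, 5 pan L, 6 ku L, 7 led L.
Parse right to left (heavy = foot alone; LL = one foot; stranded L unfooted): blag (ˈfa:) spi (de.ˈpan) (ku.ˈled).
Foot heads: 2, 5, 7.
Primary stress on the rightmost head = syllable 7.
Secondary stress on 2, 5: blag.ˌfa:.spi.de.ˌpan.ku.ˈled.

primary 7, secondary 2, 5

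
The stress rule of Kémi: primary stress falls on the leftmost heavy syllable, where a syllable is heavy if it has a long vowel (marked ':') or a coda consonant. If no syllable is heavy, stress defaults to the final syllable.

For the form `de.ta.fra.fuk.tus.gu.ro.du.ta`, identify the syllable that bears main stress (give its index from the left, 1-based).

4

Weights: 1 de L, 2 ta L, 3 fra L, 4 fuk H, 5 tus H, 6 gu L, 7 ro L, 8 du L, 9 ta L.
Heavy syllables in the domain: 4, 5. The leftmost is syllable 4 (fuk).
Primary stress: syllable 4 → de.ta.fra.ˈfuk.tus.gu.ro.du.ta.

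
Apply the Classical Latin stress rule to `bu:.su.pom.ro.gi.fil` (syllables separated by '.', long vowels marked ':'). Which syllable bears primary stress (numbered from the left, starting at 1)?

4

Classical Latin: stress the penult if heavy (long vowel or closed), else the antepenult.
Weights: 4 ro L, 5 gi L, 6 fil H.
The penult (syllable 5, gi) is light, so stress falls on the antepenult (syllable 4, ro).
Stress on syllable 4: bu:.su.pom.ˈro.gi.fil.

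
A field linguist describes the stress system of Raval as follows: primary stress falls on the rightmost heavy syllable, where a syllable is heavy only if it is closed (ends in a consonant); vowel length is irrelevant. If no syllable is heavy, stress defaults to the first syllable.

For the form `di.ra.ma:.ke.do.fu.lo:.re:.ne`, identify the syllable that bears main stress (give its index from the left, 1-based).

Weights: 1 di L, 2 ra L, 3 ma: L, 4 ke L, 5 do L, 6 fu L, 7 lo: L, 8 re: L, 9 ne L.
No heavy syllable in the domain; default to the first syllable = syllable 1.
Primary stress: syllable 1 → ˈdi.ra.ma:.ke.do.fu.lo:.re:.ne.

1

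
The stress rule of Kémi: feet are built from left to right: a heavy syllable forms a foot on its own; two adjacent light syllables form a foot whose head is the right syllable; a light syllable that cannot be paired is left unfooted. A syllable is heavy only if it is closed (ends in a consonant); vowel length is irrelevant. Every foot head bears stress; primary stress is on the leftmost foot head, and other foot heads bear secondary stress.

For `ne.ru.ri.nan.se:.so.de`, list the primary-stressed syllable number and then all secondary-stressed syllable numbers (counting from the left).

Weights: 1 ne L, 2 ru L, 3 ri L, 4 nan H, 5 se: L, 6 so L, 7 de L.
Parse left to right (heavy = foot alone; LL = one foot; stranded L unfooted): (ne.ˈru) ri (ˈnan) (se:.ˈso) de.
Foot heads: 2, 4, 6.
Primary stress on the leftmost head = syllable 2.
Secondary stress on 4, 6: ne.ˈru.ri.ˌnan.se:.ˌso.de.

primary 2, secondary 4, 6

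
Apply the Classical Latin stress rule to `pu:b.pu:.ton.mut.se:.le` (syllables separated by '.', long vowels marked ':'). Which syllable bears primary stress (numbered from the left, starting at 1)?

Classical Latin: stress the penult if heavy (long vowel or closed), else the antepenult.
Weights: 4 mut H, 5 se: H, 6 le L.
The penult (syllable 5, se:) is heavy, so it takes stress.
Stress on syllable 5: pu:b.pu:.ton.mut.ˈse:.le.

5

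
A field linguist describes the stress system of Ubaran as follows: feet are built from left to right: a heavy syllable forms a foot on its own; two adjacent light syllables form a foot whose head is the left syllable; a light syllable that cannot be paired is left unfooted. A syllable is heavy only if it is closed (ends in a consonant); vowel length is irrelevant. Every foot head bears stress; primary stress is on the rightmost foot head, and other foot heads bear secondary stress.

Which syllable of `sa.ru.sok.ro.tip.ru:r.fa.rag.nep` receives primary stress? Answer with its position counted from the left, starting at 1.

9

Weights: 1 sa L, 2 ru L, 3 sok H, 4 ro L, 5 tip H, 6 ru:r H, 7 fa L, 8 rag H, 9 nep H.
Parse left to right (heavy = foot alone; LL = one foot; stranded L unfooted): (ˈsa.ru) (ˈsok) ro (ˈtip) (ˈru:r) fa (ˈrag) (ˈnep).
Foot heads: 1, 3, 5, 6, 8, 9.
Primary stress on the rightmost head = syllable 9.
Primary stress: syllable 9 → sa.ru.sok.ro.tip.ru:r.fa.rag.ˈnep.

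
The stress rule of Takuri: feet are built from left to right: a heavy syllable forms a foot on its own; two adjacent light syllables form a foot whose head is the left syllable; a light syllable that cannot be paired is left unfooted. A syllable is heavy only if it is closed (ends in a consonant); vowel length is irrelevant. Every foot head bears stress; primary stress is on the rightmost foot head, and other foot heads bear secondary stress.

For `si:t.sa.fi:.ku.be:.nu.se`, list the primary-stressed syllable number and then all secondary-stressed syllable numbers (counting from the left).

primary 6, secondary 1, 2, 4

Weights: 1 si:t H, 2 sa L, 3 fi: L, 4 ku L, 5 be: L, 6 nu L, 7 se L.
Parse left to right (heavy = foot alone; LL = one foot; stranded L unfooted): (ˈsi:t) (ˈsa.fi:) (ˈku.be:) (ˈnu.se).
Foot heads: 1, 2, 4, 6.
Primary stress on the rightmost head = syllable 6.
Secondary stress on 1, 2, 4: ˌsi:t.ˌsa.fi:.ˌku.be:.ˈnu.se.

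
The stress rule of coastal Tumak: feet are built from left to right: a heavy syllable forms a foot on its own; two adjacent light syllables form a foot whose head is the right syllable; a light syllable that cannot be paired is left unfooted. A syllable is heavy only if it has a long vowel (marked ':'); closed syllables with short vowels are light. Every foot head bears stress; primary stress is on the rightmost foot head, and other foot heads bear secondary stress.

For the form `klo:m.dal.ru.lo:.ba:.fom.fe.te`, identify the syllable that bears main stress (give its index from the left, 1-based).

7

Weights: 1 klo:m H, 2 dal L, 3 ru L, 4 lo: H, 5 ba: H, 6 fom L, 7 fe L, 8 te L.
Parse left to right (heavy = foot alone; LL = one foot; stranded L unfooted): (ˈklo:m) (dal.ˈru) (ˈlo:) (ˈba:) (fom.ˈfe) te.
Foot heads: 1, 3, 4, 5, 7.
Primary stress on the rightmost head = syllable 7.
Primary stress: syllable 7 → klo:m.dal.ru.lo:.ba:.fom.ˈfe.te.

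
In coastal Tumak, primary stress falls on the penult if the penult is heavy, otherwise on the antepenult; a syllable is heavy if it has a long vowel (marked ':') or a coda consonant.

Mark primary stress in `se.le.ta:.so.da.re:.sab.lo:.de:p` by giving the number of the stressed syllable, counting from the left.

Weights: 7 sab H, 8 lo: H, 9 de:p H.
The penult (syllable 8, lo:) is heavy, so it takes stress.
Primary stress: syllable 8 → se.le.ta:.so.da.re:.sab.ˈlo:.de:p.

8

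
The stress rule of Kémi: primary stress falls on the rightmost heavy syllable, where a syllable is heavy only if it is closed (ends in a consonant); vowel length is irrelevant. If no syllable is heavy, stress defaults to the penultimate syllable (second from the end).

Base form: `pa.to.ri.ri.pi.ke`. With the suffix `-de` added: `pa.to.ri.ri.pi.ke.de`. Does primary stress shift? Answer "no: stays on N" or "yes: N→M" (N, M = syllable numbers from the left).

yes: 5→6

Base `pa.to.ri.ri.pi.ke` (6 syllables):
  Weights: 1 pa L, 2 to L, 3 ri L, 4 ri L, 5 pi L, 6 ke L.
  No heavy syllable in the domain; default to the penultimate syllable (second from the end) = syllable 5.
  → primary stress on syllable 5.
Suffixed `pa.to.ri.ri.pi.ke.de` (7 syllables):
  Weights: 1 pa L, 2 to L, 3 ri L, 4 ri L, 5 pi L, 6 ke L, 7 de L.
  No heavy syllable in the domain; default to the penultimate syllable (second from the end) = syllable 6.
  → primary stress on syllable 6.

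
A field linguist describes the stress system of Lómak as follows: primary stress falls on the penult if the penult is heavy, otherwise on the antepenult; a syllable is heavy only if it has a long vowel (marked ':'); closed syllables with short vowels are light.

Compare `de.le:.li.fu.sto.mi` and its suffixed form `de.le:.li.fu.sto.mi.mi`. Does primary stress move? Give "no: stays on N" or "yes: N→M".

yes: 4→5

Base `de.le:.li.fu.sto.mi` (6 syllables):
  Weights: 4 fu L, 5 sto L, 6 mi L.
  The penult (syllable 5, sto) is light, so stress falls on the antepenult (syllable 4, fu).
  → primary stress on syllable 4.
Suffixed `de.le:.li.fu.sto.mi.mi` (7 syllables):
  Weights: 5 sto L, 6 mi L, 7 mi L.
  The penult (syllable 6, mi) is light, so stress falls on the antepenult (syllable 5, sto).
  → primary stress on syllable 5.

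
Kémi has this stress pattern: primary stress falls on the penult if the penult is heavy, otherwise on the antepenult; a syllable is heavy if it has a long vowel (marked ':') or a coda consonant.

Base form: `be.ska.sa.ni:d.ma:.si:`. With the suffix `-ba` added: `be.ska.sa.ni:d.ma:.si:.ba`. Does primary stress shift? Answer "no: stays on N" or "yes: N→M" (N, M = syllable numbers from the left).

yes: 5→6

Base `be.ska.sa.ni:d.ma:.si:` (6 syllables):
  Weights: 4 ni:d H, 5 ma: H, 6 si: H.
  The penult (syllable 5, ma:) is heavy, so it takes stress.
  → primary stress on syllable 5.
Suffixed `be.ska.sa.ni:d.ma:.si:.ba` (7 syllables):
  Weights: 5 ma: H, 6 si: H, 7 ba L.
  The penult (syllable 6, si:) is heavy, so it takes stress.
  → primary stress on syllable 6.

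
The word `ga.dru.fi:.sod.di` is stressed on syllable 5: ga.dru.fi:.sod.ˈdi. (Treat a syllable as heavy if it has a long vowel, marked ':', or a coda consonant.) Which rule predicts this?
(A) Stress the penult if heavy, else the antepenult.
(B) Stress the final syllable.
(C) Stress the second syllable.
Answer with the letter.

Rule A → syllable 4 (observed: 5).
Rule B → syllable 5 ✓.
Rule C → syllable 2 (observed: 5).

B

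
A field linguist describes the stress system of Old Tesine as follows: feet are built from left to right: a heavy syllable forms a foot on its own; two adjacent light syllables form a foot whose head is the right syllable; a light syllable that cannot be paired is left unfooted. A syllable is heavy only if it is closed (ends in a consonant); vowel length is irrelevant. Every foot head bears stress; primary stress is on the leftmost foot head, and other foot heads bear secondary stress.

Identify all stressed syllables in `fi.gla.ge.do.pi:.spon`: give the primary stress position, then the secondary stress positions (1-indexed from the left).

Weights: 1 fi L, 2 gla L, 3 ge L, 4 do L, 5 pi: L, 6 spon H.
Parse left to right (heavy = foot alone; LL = one foot; stranded L unfooted): (fi.ˈgla) (ge.ˈdo) pi: (ˈspon).
Foot heads: 2, 4, 6.
Primary stress on the leftmost head = syllable 2.
Secondary stress on 4, 6: fi.ˈgla.ge.ˌdo.pi:.ˌspon.

primary 2, secondary 4, 6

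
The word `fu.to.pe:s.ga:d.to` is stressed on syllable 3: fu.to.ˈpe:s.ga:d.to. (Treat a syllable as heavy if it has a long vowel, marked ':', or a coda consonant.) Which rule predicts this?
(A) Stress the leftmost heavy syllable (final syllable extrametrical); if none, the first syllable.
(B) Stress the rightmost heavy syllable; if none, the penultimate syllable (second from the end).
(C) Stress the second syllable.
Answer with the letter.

A

Rule A → syllable 3 ✓.
Rule B → syllable 4 (observed: 3).
Rule C → syllable 2 (observed: 3).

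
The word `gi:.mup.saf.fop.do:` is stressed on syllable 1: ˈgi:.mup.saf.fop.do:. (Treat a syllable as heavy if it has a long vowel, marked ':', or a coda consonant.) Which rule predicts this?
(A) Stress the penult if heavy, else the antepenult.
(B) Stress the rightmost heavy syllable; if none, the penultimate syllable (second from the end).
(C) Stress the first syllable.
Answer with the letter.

C

Rule A → syllable 4 (observed: 1).
Rule B → syllable 5 (observed: 1).
Rule C → syllable 1 ✓.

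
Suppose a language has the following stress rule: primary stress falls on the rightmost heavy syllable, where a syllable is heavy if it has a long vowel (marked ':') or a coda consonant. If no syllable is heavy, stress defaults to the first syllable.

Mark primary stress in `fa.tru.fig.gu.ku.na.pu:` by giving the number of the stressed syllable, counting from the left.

7

Weights: 1 fa L, 2 tru L, 3 fig H, 4 gu L, 5 ku L, 6 na L, 7 pu: H.
Heavy syllables in the domain: 3, 7. The rightmost is syllable 7 (pu:).
Primary stress: syllable 7 → fa.tru.fig.gu.ku.na.ˈpu:.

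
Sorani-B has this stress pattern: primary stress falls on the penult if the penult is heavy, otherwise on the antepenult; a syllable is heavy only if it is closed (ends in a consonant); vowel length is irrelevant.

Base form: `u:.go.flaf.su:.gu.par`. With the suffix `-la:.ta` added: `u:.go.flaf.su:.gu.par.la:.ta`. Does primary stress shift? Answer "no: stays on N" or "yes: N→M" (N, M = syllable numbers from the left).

yes: 4→6

Base `u:.go.flaf.su:.gu.par` (6 syllables):
  Weights: 4 su: L, 5 gu L, 6 par H.
  The penult (syllable 5, gu) is light, so stress falls on the antepenult (syllable 4, su:).
  → primary stress on syllable 4.
Suffixed `u:.go.flaf.su:.gu.par.la:.ta` (8 syllables):
  Weights: 6 par H, 7 la: L, 8 ta L.
  The penult (syllable 7, la:) is light, so stress falls on the antepenult (syllable 6, par).
  → primary stress on syllable 6.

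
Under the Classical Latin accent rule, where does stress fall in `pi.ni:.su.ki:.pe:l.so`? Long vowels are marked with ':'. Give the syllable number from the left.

Classical Latin: stress the penult if heavy (long vowel or closed), else the antepenult.
Weights: 4 ki: H, 5 pe:l H, 6 so L.
The penult (syllable 5, pe:l) is heavy, so it takes stress.
Stress on syllable 5: pi.ni:.su.ki:.ˈpe:l.so.

5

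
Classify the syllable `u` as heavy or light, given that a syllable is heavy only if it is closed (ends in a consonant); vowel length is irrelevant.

`u`: short vowel, open (no coda). Open (no coda) → light.

light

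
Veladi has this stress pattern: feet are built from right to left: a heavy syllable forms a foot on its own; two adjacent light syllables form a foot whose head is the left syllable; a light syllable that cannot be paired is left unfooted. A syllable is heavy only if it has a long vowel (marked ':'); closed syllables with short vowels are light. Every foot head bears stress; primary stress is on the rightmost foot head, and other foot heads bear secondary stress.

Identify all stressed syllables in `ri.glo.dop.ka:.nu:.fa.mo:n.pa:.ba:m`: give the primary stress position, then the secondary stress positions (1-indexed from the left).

primary 9, secondary 2, 4, 5, 7, 8

Weights: 1 ri L, 2 glo L, 3 dop L, 4 ka: H, 5 nu: H, 6 fa L, 7 mo:n H, 8 pa: H, 9 ba:m H.
Parse right to left (heavy = foot alone; LL = one foot; stranded L unfooted): ri (ˈglo.dop) (ˈka:) (ˈnu:) fa (ˈmo:n) (ˈpa:) (ˈba:m).
Foot heads: 2, 4, 5, 7, 8, 9.
Primary stress on the rightmost head = syllable 9.
Secondary stress on 2, 4, 5, 7, 8: ri.ˌglo.dop.ˌka:.ˌnu:.fa.ˌmo:n.ˌpa:.ˈba:m.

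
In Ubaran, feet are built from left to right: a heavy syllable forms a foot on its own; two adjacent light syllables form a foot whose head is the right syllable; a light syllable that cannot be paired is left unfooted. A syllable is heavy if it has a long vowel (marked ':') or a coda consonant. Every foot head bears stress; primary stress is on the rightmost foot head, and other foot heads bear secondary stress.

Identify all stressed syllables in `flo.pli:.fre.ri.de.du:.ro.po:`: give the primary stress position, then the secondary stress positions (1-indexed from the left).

primary 8, secondary 2, 4, 6

Weights: 1 flo L, 2 pli: H, 3 fre L, 4 ri L, 5 de L, 6 du: H, 7 ro L, 8 po: H.
Parse left to right (heavy = foot alone; LL = one foot; stranded L unfooted): flo (ˈpli:) (fre.ˈri) de (ˈdu:) ro (ˈpo:).
Foot heads: 2, 4, 6, 8.
Primary stress on the rightmost head = syllable 8.
Secondary stress on 2, 4, 6: flo.ˌpli:.fre.ˌri.de.ˌdu:.ro.ˈpo:.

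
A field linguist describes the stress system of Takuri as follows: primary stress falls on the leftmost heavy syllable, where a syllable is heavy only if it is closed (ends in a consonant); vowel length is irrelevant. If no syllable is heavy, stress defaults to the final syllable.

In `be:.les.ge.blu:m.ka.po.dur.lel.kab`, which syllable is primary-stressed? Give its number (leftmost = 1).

Weights: 1 be: L, 2 les H, 3 ge L, 4 blu:m H, 5 ka L, 6 po L, 7 dur H, 8 lel H, 9 kab H.
Heavy syllables in the domain: 2, 4, 7, 8, 9. The leftmost is syllable 2 (les).
Primary stress: syllable 2 → be:.ˈles.ge.blu:m.ka.po.dur.lel.kab.

2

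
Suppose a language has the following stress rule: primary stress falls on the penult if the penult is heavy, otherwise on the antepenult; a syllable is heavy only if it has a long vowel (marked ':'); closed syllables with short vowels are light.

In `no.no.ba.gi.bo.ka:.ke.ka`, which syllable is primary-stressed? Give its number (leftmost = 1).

Weights: 6 ka: H, 7 ke L, 8 ka L.
The penult (syllable 7, ke) is light, so stress falls on the antepenult (syllable 6, ka:).
Primary stress: syllable 6 → no.no.ba.gi.bo.ˈka:.ke.ka.

6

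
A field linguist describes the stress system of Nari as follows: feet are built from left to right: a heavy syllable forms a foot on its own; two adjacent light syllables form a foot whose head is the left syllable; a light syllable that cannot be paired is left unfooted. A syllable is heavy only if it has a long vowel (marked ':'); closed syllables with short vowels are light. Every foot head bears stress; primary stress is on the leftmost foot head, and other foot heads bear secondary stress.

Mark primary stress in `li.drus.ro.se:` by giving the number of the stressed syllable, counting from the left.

Weights: 1 li L, 2 drus L, 3 ro L, 4 se: H.
Parse left to right (heavy = foot alone; LL = one foot; stranded L unfooted): (ˈli.drus) ro (ˈse:).
Foot heads: 1, 4.
Primary stress on the leftmost head = syllable 1.
Primary stress: syllable 1 → ˈli.drus.ro.se:.

1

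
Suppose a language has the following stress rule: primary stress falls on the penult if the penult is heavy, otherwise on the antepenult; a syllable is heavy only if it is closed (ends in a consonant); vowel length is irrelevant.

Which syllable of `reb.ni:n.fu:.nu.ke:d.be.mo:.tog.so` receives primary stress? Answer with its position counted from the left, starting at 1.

8

Weights: 7 mo: L, 8 tog H, 9 so L.
The penult (syllable 8, tog) is heavy, so it takes stress.
Primary stress: syllable 8 → reb.ni:n.fu:.nu.ke:d.be.mo:.ˈtog.so.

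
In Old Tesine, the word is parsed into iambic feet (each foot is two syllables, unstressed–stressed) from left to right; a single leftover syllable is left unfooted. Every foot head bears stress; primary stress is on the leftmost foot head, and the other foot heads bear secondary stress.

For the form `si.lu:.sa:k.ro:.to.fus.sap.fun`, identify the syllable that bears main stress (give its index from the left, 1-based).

2

Parse left to right into iambic (σˈσ) feet: (si.ˈlu:) (sa:k.ˈro:) (to.ˈfus) (sap.ˈfun).
Foot heads (stressed positions): 2, 4, 6, 8.
End Rule Leftmost: primary stress on the leftmost head = syllable 2.
Primary stress: syllable 2 → si.ˈlu:.sa:k.ro:.to.fus.sap.fun.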